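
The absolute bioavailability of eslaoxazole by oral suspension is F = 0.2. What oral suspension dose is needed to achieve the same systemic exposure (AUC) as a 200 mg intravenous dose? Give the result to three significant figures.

For equal systemic exposure: F × D_ev = D_iv
D_ev = D_iv / F = 200 / 0.2 = 1000 mg

D_oral = 1000 mg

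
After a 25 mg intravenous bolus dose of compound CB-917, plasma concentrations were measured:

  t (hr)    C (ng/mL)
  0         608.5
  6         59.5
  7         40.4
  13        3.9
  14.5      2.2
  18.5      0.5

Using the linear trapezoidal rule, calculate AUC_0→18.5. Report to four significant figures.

Trapezoidal AUC_0→18.5:
  [0→6]: (608.5+59.5)/2 × 6 = 2004.0
  [6→7]: (59.5+40.4)/2 × 1 = 49.95
  [7→13]: (40.4+3.9)/2 × 6 = 132.9
  [13→14.5]: (3.9+2.2)/2 × 1.5 = 4.575
  [14.5→18.5]: (2.2+0.5)/2 × 4 = 5.4
  Sum = 2196.825 ng/mL·hr

AUC = 2197 ng/mL·hr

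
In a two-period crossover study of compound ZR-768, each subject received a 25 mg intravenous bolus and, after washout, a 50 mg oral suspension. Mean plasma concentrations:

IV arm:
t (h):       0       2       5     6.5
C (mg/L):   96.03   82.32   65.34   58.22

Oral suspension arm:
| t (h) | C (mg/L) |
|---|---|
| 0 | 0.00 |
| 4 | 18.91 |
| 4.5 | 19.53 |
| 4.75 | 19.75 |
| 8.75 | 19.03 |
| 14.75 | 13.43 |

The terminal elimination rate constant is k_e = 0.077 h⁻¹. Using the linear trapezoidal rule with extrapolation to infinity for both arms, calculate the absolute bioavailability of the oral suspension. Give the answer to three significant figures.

Trapezoidal AUC_0→6.5 (IV):
  [0→2]: (96.03+82.32)/2 × 2 = 178.35
  [2→5]: (82.32+65.34)/2 × 3 = 221.49
  [5→6.5]: (65.34+58.22)/2 × 1.5 = 92.67
  Sum = 492.51 mg/L·h
IV tail: 58.22/0.077 = 756.104; AUC_iv,0→∞ = 492.51 + 756.104 = 1248.614 mg/L·h
Trapezoidal AUC_0→14.75 (oral suspension):
  [0→4]: (0.00+18.91)/2 × 4 = 37.82
  [4→4.5]: (18.91+19.53)/2 × 0.5 = 9.61
  [4.5→4.75]: (19.53+19.75)/2 × 0.25 = 4.91
  [4.75→8.75]: (19.75+19.03)/2 × 4 = 77.56
  [8.75→14.75]: (19.03+13.43)/2 × 6 = 97.38
  Sum = 227.28 mg/L·h
oral suspension tail: 13.43/0.077 = 174.416; AUC_ev,0→∞ = 227.28 + 174.416 = 401.696 mg/L·h
F = (AUC_ev/D_ev)/(AUC_iv/D_iv) = (401.696/50)/(1248.614/25) = 8.03392/49.94456 = 0.1609

F = 0.161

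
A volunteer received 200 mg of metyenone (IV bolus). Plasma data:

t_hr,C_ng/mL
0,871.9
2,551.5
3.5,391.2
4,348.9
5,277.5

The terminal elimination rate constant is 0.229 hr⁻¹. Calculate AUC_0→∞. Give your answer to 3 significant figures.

Trapezoidal AUC_0→5:
  [0→2]: (871.9+551.5)/2 × 2 = 1423.4
  [2→3.5]: (551.5+391.2)/2 × 1.5 = 707.025
  [3.5→4]: (391.2+348.9)/2 × 0.5 = 185.025
  [4→5]: (348.9+277.5)/2 × 1 = 313.2
  Sum = 2628.65 ng/mL·hr
Extrapolated tail: C_last / k_e = 277.5 / 0.229 = 1211.790
AUC_0→∞ = 2628.65 + 1211.790 = 3840.44 ng/mL·hr

AUC = 3840 ng/mL·hr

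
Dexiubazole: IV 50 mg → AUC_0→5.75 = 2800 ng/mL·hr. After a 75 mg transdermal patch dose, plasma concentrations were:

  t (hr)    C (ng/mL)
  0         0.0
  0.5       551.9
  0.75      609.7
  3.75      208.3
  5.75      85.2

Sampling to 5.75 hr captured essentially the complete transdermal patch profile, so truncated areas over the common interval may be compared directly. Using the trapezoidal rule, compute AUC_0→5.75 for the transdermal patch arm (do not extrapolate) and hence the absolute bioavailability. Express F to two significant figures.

Trapezoidal AUC_0→5.75 (transdermal patch):
  [0→0.5]: (0.0+551.9)/2 × 0.5 = 137.975
  [0.5→0.75]: (551.9+609.7)/2 × 0.25 = 145.2
  [0.75→3.75]: (609.7+208.3)/2 × 3 = 1227.0
  [3.75→5.75]: (208.3+85.2)/2 × 2 = 293.5
  Sum = 1803.675 ng/mL·hr
F = (AUC_ev/D_ev)/(AUC_iv/D_iv) = (1803.675/75)/(2800/50) = 24.049/56 = 0.4294

F = 0.43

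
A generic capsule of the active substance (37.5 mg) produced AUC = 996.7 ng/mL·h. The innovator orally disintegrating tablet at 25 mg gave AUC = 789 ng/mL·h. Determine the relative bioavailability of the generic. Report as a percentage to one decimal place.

F_rel = (AUC_test/D_test) / (AUC_ref/D_ref)
      = (996.7/37.5) / (789/25)
      = 26.5787 / 31.56 = 0.8422 = 84.22%

F_rel = 84.2%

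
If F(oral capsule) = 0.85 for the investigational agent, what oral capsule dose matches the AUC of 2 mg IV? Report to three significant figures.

D_oral = 2.35 mg

For equal systemic exposure: F × D_ev = D_iv
D_ev = D_iv / F = 2 / 0.85 = 2.35294 mg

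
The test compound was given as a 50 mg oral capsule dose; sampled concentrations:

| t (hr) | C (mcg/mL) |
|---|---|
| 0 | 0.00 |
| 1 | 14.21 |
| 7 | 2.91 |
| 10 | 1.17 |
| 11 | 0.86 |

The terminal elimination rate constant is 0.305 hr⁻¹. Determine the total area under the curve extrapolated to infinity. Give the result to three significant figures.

AUC = 68.4 mcg/mL·hr

Trapezoidal AUC_0→11:
  [0→1]: (0.00+14.21)/2 × 1 = 7.105
  [1→7]: (14.21+2.91)/2 × 6 = 51.36
  [7→10]: (2.91+1.17)/2 × 3 = 6.12
  [10→11]: (1.17+0.86)/2 × 1 = 1.015
  Sum = 65.6 mcg/mL·hr
Extrapolated tail: C_last / k_e = 0.86 / 0.305 = 2.820
AUC_0→∞ = 65.6 + 2.820 = 68.42 mcg/mL·hr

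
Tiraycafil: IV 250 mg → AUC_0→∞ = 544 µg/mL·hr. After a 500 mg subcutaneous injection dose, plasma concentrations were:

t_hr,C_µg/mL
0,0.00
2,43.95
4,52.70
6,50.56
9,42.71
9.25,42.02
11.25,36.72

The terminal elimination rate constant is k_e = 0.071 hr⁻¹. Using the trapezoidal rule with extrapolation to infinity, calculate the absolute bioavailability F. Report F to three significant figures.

F = 0.910

Trapezoidal AUC_0→11.25 (subcutaneous injection):
  [0→2]: (0.00+43.95)/2 × 2 = 43.95
  [2→4]: (43.95+52.70)/2 × 2 = 96.65
  [4→6]: (52.70+50.56)/2 × 2 = 103.26
  [6→9]: (50.56+42.71)/2 × 3 = 139.905
  [9→9.25]: (42.71+42.02)/2 × 0.25 = 10.59125
  [9.25→11.25]: (42.02+36.72)/2 × 2 = 78.74
  Sum = 473.09625 µg/mL·hr
Tail: C_last/k_e = 36.72/0.071 = 517.183
AUC_0→∞ (subcutaneous injection) = 473.09625 + 517.183 = 990.27925 µg/mL·hr
F = (AUC_ev/D_ev)/(AUC_iv/D_iv) = (990.27925/500)/(544/250) = 1.9805585/2.176 = 0.9102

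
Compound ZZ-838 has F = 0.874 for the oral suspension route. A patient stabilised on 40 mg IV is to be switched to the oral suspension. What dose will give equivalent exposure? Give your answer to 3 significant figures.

D_oral = 45.8 mg

For equal systemic exposure: F × D_ev = D_iv
D_ev = D_iv / F = 40 / 0.874 = 45.7666 mg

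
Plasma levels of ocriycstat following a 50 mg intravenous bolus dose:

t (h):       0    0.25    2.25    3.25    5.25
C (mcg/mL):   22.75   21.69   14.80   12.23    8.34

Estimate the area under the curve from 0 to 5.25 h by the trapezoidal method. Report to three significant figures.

Trapezoidal AUC_0→5.25:
  [0→0.25]: (22.75+21.69)/2 × 0.25 = 5.555
  [0.25→2.25]: (21.69+14.80)/2 × 2 = 36.49
  [2.25→3.25]: (14.80+12.23)/2 × 1 = 13.515
  [3.25→5.25]: (12.23+8.34)/2 × 2 = 20.57
  Sum = 76.13 mcg/mL·h

AUC = 76.1 mcg/mL·h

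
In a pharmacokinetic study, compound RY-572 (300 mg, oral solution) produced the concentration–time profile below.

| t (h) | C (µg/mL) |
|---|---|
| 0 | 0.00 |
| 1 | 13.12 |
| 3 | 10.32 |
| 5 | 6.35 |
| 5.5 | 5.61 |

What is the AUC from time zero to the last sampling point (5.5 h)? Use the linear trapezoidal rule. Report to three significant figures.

AUC = 49.7 µg/mL·h

Trapezoidal AUC_0→5.5:
  [0→1]: (0.00+13.12)/2 × 1 = 6.56
  [1→3]: (13.12+10.32)/2 × 2 = 23.44
  [3→5]: (10.32+6.35)/2 × 2 = 16.67
  [5→5.5]: (6.35+5.61)/2 × 0.5 = 2.99
  Sum = 49.66 µg/mL·h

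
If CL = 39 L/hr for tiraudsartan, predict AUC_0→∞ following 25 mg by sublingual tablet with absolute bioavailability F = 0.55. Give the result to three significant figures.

AUC = 0.353 mg/L·hr

AUC_0→∞ = F × Dose / CL
        = 0.55 × 25 / 39 = 0.352564 mg/L·hr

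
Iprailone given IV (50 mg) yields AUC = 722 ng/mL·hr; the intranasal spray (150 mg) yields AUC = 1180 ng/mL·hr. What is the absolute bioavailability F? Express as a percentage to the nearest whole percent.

F = (AUC_ev / D_ev) / (AUC_iv / D_iv)
  = (1180/150) / (722/50)
  = 7.86667 / 14.44 = 0.5448
  = 54.48%

F = 54%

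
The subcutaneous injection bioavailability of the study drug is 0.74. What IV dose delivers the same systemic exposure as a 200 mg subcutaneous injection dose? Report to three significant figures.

D_iv = 148 mg

Systemic exposure from an extravascular dose = F × D_ev, so the equivalent IV dose is F × D_ev.
D_iv = F × D_ev = 0.74 × 200 = 148 mg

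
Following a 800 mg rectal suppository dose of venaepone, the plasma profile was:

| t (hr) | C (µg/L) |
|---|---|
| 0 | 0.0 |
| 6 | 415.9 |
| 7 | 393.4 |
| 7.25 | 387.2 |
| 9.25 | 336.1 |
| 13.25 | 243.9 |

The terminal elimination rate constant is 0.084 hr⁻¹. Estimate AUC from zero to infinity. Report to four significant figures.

AUC = 6537 µg/L·hr

Trapezoidal AUC_0→13.25:
  [0→6]: (0.0+415.9)/2 × 6 = 1247.7
  [6→7]: (415.9+393.4)/2 × 1 = 404.65
  [7→7.25]: (393.4+387.2)/2 × 0.25 = 97.575
  [7.25→9.25]: (387.2+336.1)/2 × 2 = 723.3
  [9.25→13.25]: (336.1+243.9)/2 × 4 = 1160.0
  Sum = 3633.225 µg/L·hr
Extrapolated tail: C_last / k_e = 243.9 / 0.084 = 2903.571
AUC_0→∞ = 3633.225 + 2903.571 = 6536.796 µg/L·hr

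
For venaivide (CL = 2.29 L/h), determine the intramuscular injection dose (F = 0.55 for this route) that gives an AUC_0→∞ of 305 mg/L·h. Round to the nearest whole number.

Dose = CL × AUC_0→∞ / F
     = 2.29 × 305 / 0.55 = 1269.91 mg

Dose = 1270 mg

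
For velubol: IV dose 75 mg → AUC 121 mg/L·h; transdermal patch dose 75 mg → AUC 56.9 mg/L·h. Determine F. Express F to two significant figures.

F = 0.47

F = (AUC_ev / D_ev) / (AUC_iv / D_iv)
  = (56.9/75) / (121/75)
  = 0.758667 / 1.61333 = 0.4702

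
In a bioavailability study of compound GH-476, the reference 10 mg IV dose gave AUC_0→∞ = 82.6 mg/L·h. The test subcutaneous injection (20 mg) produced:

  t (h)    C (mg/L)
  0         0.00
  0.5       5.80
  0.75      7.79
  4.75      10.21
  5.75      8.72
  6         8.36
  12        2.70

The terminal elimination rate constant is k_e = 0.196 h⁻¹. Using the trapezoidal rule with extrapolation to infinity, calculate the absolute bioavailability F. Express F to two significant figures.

Trapezoidal AUC_0→12 (subcutaneous injection):
  [0→0.5]: (0.00+5.80)/2 × 0.5 = 1.45
  [0.5→0.75]: (5.80+7.79)/2 × 0.25 = 1.69875
  [0.75→4.75]: (7.79+10.21)/2 × 4 = 36.0
  [4.75→5.75]: (10.21+8.72)/2 × 1 = 9.465
  [5.75→6]: (8.72+8.36)/2 × 0.25 = 2.135
  [6→12]: (8.36+2.70)/2 × 6 = 33.18
  Sum = 83.92875 mg/L·h
Tail: C_last/k_e = 2.70/0.196 = 13.776
AUC_0→∞ (subcutaneous injection) = 83.92875 + 13.776 = 97.70475 mg/L·h
F = (AUC_ev/D_ev)/(AUC_iv/D_iv) = (97.70475/20)/(82.6/10) = 4.8852375/8.26 = 0.5914

F = 0.59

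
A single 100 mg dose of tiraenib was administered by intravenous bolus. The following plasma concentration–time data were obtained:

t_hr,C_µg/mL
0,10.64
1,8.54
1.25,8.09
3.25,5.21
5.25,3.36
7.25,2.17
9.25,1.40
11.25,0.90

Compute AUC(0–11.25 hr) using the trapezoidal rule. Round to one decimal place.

Trapezoidal AUC_0→11.25:
  [0→1]: (10.64+8.54)/2 × 1 = 9.59
  [1→1.25]: (8.54+8.09)/2 × 0.25 = 2.07875
  [1.25→3.25]: (8.09+5.21)/2 × 2 = 13.3
  [3.25→5.25]: (5.21+3.36)/2 × 2 = 8.57
  [5.25→7.25]: (3.36+2.17)/2 × 2 = 5.53
  [7.25→9.25]: (2.17+1.40)/2 × 2 = 3.57
  [9.25→11.25]: (1.40+0.90)/2 × 2 = 2.3
  Sum = 44.93875 µg/mL·hr

AUC = 44.9 µg/mL·hr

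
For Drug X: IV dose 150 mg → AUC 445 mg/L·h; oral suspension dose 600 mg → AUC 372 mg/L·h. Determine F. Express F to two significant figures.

F = 0.21

F = (AUC_ev / D_ev) / (AUC_iv / D_iv)
  = (372/600) / (445/150)
  = 0.62 / 2.96667 = 0.2090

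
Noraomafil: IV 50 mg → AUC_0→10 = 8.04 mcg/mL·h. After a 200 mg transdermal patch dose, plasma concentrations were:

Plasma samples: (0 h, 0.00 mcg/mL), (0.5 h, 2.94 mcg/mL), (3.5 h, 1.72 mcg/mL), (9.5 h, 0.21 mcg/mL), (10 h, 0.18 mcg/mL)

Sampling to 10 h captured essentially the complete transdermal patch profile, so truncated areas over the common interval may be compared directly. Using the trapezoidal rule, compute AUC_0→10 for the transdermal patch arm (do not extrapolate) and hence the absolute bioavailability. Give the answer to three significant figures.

F = 0.423

Trapezoidal AUC_0→10 (transdermal patch):
  [0→0.5]: (0.00+2.94)/2 × 0.5 = 0.735
  [0.5→3.5]: (2.94+1.72)/2 × 3 = 6.99
  [3.5→9.5]: (1.72+0.21)/2 × 6 = 5.79
  [9.5→10]: (0.21+0.18)/2 × 0.5 = 0.0975
  Sum = 13.6125 mcg/mL·h
F = (AUC_ev/D_ev)/(AUC_iv/D_iv) = (13.6125/200)/(8.04/50) = 0.0680625/0.1608 = 0.4233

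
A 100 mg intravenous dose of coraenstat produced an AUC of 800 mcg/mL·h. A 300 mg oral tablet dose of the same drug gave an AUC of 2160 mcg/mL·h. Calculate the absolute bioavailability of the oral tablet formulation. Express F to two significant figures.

F = 0.90

F = (AUC_ev / D_ev) / (AUC_iv / D_iv)
  = (2160/300) / (800/100)
  = 7.2 / 8 = 0.9000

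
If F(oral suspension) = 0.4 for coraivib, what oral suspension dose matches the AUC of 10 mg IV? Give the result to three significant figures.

D_oral = 25.0 mg

For equal systemic exposure: F × D_ev = D_iv
D_ev = D_iv / F = 10 / 0.4 = 25 mg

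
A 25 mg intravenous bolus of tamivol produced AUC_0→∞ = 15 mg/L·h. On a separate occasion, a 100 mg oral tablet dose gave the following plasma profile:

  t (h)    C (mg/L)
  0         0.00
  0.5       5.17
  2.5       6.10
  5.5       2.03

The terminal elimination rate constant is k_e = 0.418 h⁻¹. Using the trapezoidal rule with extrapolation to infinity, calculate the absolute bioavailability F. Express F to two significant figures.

F = 0.49

Trapezoidal AUC_0→5.5 (oral tablet):
  [0→0.5]: (0.00+5.17)/2 × 0.5 = 1.2925
  [0.5→2.5]: (5.17+6.10)/2 × 2 = 11.27
  [2.5→5.5]: (6.10+2.03)/2 × 3 = 12.195
  Sum = 24.7575 mg/L·h
Tail: C_last/k_e = 2.03/0.418 = 4.856
AUC_0→∞ (oral tablet) = 24.7575 + 4.856 = 29.6135 mg/L·h
F = (AUC_ev/D_ev)/(AUC_iv/D_iv) = (29.6135/100)/(15/25) = 0.296135/0.6 = 0.4936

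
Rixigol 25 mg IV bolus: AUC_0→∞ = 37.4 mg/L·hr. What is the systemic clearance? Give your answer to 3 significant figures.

CL = Dose_iv / AUC_0→∞
   = 25 / 37.4 = 0.668449 L/hr

CL = 0.668 L/hr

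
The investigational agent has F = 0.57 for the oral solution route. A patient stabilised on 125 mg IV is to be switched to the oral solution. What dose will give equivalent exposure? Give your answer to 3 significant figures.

D_oral = 219 mg

For equal systemic exposure: F × D_ev = D_iv
D_ev = D_iv / F = 125 / 0.57 = 219.298 mg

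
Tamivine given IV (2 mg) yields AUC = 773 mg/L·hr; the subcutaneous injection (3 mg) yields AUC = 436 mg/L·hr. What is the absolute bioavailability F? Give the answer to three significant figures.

F = (AUC_ev / D_ev) / (AUC_iv / D_iv)
  = (436/3) / (773/2)
  = 145.333 / 386.5 = 0.3760

F = 0.376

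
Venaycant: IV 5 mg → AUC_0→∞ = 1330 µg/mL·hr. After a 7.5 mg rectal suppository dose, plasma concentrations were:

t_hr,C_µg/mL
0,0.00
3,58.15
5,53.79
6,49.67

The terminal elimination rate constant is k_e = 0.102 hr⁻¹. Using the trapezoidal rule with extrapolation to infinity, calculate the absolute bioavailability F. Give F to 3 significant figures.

Trapezoidal AUC_0→6 (rectal suppository):
  [0→3]: (0.00+58.15)/2 × 3 = 87.225
  [3→5]: (58.15+53.79)/2 × 2 = 111.94
  [5→6]: (53.79+49.67)/2 × 1 = 51.73
  Sum = 250.895 µg/mL·hr
Tail: C_last/k_e = 49.67/0.102 = 486.961
AUC_0→∞ (rectal suppository) = 250.895 + 486.961 = 737.856 µg/mL·hr
F = (AUC_ev/D_ev)/(AUC_iv/D_iv) = (737.856/7.5)/(1330/5) = 98.3808/266 = 0.3699

F = 0.370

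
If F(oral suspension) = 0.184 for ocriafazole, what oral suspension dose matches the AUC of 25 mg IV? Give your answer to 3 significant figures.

For equal systemic exposure: F × D_ev = D_iv
D_ev = D_iv / F = 25 / 0.184 = 135.87 mg

D_oral = 136 mg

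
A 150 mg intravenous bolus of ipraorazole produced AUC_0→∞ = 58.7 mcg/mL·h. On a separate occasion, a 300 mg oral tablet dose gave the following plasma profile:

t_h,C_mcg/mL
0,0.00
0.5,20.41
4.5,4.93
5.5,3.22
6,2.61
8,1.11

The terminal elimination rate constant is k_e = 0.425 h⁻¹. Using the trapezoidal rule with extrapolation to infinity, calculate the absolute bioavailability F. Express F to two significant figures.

Trapezoidal AUC_0→8 (oral tablet):
  [0→0.5]: (0.00+20.41)/2 × 0.5 = 5.1025
  [0.5→4.5]: (20.41+4.93)/2 × 4 = 50.68
  [4.5→5.5]: (4.93+3.22)/2 × 1 = 4.075
  [5.5→6]: (3.22+2.61)/2 × 0.5 = 1.4575
  [6→8]: (2.61+1.11)/2 × 2 = 3.72
  Sum = 65.035 mcg/mL·h
Tail: C_last/k_e = 1.11/0.425 = 2.612
AUC_0→∞ (oral tablet) = 65.035 + 2.612 = 67.647 mcg/mL·h
F = (AUC_ev/D_ev)/(AUC_iv/D_iv) = (67.647/300)/(58.7/150) = 0.22549/0.391333 = 0.5762

F = 0.58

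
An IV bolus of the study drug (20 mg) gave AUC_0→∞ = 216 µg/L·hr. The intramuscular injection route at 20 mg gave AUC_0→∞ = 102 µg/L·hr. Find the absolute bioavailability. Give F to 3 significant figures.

F = (AUC_ev / D_ev) / (AUC_iv / D_iv)
  = (102/20) / (216/20)
  = 5.1 / 10.8 = 0.4722

F = 0.472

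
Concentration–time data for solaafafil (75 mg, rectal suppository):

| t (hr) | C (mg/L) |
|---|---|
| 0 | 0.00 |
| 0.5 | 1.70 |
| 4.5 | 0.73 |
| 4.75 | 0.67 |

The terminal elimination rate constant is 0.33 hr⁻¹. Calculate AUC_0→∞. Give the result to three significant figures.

AUC = 7.49 mg/L·hr

Trapezoidal AUC_0→4.75:
  [0→0.5]: (0.00+1.70)/2 × 0.5 = 0.425
  [0.5→4.5]: (1.70+0.73)/2 × 4 = 4.86
  [4.5→4.75]: (0.73+0.67)/2 × 0.25 = 0.175
  Sum = 5.46 mg/L·hr
Extrapolated tail: C_last / k_e = 0.67 / 0.33 = 2.030
AUC_0→∞ = 5.46 + 2.030 = 7.49 mg/L·hr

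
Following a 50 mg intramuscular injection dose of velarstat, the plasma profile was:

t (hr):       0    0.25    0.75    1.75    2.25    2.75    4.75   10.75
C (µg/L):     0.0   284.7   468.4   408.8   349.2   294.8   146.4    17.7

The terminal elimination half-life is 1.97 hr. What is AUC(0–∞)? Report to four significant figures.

Trapezoidal AUC_0→10.75:
  [0→0.25]: (0.0+284.7)/2 × 0.25 = 35.5875
  [0.25→0.75]: (284.7+468.4)/2 × 0.5 = 188.275
  [0.75→1.75]: (468.4+408.8)/2 × 1 = 438.6
  [1.75→2.25]: (408.8+349.2)/2 × 0.5 = 189.5
  [2.25→2.75]: (349.2+294.8)/2 × 0.5 = 161.0
  [2.75→4.75]: (294.8+146.4)/2 × 2 = 441.2
  [4.75→10.75]: (146.4+17.7)/2 × 6 = 492.3
  Sum = 1946.4625 µg/L·hr
k_e = ln2 / t½ = 0.693147 / 1.97 = 0.3519 hr^-1
Extrapolated tail: C_last / k_e = 17.7 / 0.3519 = 50.298
AUC_0→∞ = 1946.4625 + 50.298 = 1996.7605 µg/L·hr

AUC = 1997 µg/L·hr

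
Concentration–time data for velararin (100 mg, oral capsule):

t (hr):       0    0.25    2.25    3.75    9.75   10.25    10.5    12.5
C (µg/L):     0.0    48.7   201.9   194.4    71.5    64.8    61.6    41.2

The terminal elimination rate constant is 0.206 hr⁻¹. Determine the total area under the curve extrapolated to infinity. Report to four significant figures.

Trapezoidal AUC_0→12.5:
  [0→0.25]: (0.0+48.7)/2 × 0.25 = 6.0875
  [0.25→2.25]: (48.7+201.9)/2 × 2 = 250.6
  [2.25→3.75]: (201.9+194.4)/2 × 1.5 = 297.225
  [3.75→9.75]: (194.4+71.5)/2 × 6 = 797.7
  [9.75→10.25]: (71.5+64.8)/2 × 0.5 = 34.075
  [10.25→10.5]: (64.8+61.6)/2 × 0.25 = 15.8
  [10.5→12.5]: (61.6+41.2)/2 × 2 = 102.8
  Sum = 1504.2875 µg/L·hr
Extrapolated tail: C_last / k_e = 41.2 / 0.206 = 200.000
AUC_0→∞ = 1504.2875 + 200.000 = 1704.2875 µg/L·hr

AUC = 1704 µg/L·hr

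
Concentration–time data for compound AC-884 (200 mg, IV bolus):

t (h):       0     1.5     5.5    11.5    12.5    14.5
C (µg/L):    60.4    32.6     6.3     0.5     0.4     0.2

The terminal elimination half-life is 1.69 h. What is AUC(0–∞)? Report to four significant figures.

AUC = 169.5 µg/L·h

Trapezoidal AUC_0→14.5:
  [0→1.5]: (60.4+32.6)/2 × 1.5 = 69.75
  [1.5→5.5]: (32.6+6.3)/2 × 4 = 77.8
  [5.5→11.5]: (6.3+0.5)/2 × 6 = 20.4
  [11.5→12.5]: (0.5+0.4)/2 × 1 = 0.45
  [12.5→14.5]: (0.4+0.2)/2 × 2 = 0.6
  Sum = 169.0 µg/L·h
k_e = ln2 / t½ = 0.693147 / 1.69 = 0.4101 h^-1
Extrapolated tail: C_last / k_e = 0.2 / 0.4101 = 0.488
AUC_0→∞ = 169.0 + 0.488 = 169.488 µg/L·h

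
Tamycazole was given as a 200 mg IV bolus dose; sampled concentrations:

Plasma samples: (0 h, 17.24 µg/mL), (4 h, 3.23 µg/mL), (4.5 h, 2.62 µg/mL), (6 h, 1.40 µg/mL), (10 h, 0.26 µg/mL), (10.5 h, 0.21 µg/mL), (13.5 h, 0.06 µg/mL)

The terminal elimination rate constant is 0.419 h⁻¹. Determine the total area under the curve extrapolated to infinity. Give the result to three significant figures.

AUC = 49.4 µg/mL·h

Trapezoidal AUC_0→13.5:
  [0→4]: (17.24+3.23)/2 × 4 = 40.94
  [4→4.5]: (3.23+2.62)/2 × 0.5 = 1.4625
  [4.5→6]: (2.62+1.40)/2 × 1.5 = 3.015
  [6→10]: (1.40+0.26)/2 × 4 = 3.32
  [10→10.5]: (0.26+0.21)/2 × 0.5 = 0.1175
  [10.5→13.5]: (0.21+0.06)/2 × 3 = 0.405
  Sum = 49.26 µg/mL·h
Extrapolated tail: C_last / k_e = 0.06 / 0.419 = 0.143
AUC_0→∞ = 49.26 + 0.143 = 49.403 µg/mL·h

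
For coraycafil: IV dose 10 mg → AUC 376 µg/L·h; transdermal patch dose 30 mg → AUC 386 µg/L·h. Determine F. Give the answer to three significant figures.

F = (AUC_ev / D_ev) / (AUC_iv / D_iv)
  = (386/30) / (376/10)
  = 12.8667 / 37.6 = 0.3422

F = 0.342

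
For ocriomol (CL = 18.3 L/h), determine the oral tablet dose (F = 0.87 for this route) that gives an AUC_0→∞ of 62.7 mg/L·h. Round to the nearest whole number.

Dose = 1319 mg

Dose = CL × AUC_0→∞ / F
     = 18.3 × 62.7 / 0.87 = 1318.86 mg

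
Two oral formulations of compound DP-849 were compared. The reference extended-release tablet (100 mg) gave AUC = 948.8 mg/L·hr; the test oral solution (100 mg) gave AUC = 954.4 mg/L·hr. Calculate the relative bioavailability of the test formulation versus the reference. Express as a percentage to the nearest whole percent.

F_rel = 101%

F_rel = (AUC_test/D_test) / (AUC_ref/D_ref)
      = (954.4/100) / (948.8/100)
      = 9.544 / 9.488 = 1.0059 = 100.59%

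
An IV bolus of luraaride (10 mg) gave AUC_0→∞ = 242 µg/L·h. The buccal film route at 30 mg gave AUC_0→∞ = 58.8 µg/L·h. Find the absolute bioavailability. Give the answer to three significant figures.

F = (AUC_ev / D_ev) / (AUC_iv / D_iv)
  = (58.8/30) / (242/10)
  = 1.96 / 24.2 = 0.0810

F = 0.0810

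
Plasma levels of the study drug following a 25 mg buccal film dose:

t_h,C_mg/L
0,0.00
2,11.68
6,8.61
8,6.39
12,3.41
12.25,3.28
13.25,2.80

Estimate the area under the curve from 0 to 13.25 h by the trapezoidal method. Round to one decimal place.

Trapezoidal AUC_0→13.25:
  [0→2]: (0.00+11.68)/2 × 2 = 11.68
  [2→6]: (11.68+8.61)/2 × 4 = 40.58
  [6→8]: (8.61+6.39)/2 × 2 = 15.0
  [8→12]: (6.39+3.41)/2 × 4 = 19.6
  [12→12.25]: (3.41+3.28)/2 × 0.25 = 0.83625
  [12.25→13.25]: (3.28+2.80)/2 × 1 = 3.04
  Sum = 90.73625 mg/L·h

AUC = 90.7 mg/L·h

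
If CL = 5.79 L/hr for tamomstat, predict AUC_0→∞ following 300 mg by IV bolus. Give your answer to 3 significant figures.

AUC = 51.8 mg/L·hr

AUC_0→∞ = Dose_iv / CL
        = 300 / 5.79 = 51.8135 mg/L·hr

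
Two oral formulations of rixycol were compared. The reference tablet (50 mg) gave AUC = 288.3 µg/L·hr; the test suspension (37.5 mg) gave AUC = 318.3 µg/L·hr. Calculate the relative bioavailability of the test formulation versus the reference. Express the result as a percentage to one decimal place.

F_rel = 147.2%

F_rel = (AUC_test/D_test) / (AUC_ref/D_ref)
      = (318.3/37.5) / (288.3/50)
      = 8.488 / 5.766 = 1.4721 = 147.21%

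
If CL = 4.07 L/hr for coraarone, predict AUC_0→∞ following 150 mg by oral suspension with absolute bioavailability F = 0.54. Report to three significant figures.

AUC_0→∞ = F × Dose / CL
        = 0.54 × 150 / 4.07 = 19.9017 mg/L·hr

AUC = 19.9 mg/L·hr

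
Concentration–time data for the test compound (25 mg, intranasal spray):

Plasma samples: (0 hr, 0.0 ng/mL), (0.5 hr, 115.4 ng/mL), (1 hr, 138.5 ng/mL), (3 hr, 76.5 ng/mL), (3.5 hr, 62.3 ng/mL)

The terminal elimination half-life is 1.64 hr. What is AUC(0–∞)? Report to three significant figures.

AUC = 489 ng/mL·hr

Trapezoidal AUC_0→3.5:
  [0→0.5]: (0.0+115.4)/2 × 0.5 = 28.85
  [0.5→1]: (115.4+138.5)/2 × 0.5 = 63.475
  [1→3]: (138.5+76.5)/2 × 2 = 215.0
  [3→3.5]: (76.5+62.3)/2 × 0.5 = 34.7
  Sum = 342.025 ng/mL·hr
k_e = ln2 / t½ = 0.693147 / 1.64 = 0.4227 hr^-1
Extrapolated tail: C_last / k_e = 62.3 / 0.4227 = 147.386
AUC_0→∞ = 342.025 + 147.386 = 489.411 ng/mL·hr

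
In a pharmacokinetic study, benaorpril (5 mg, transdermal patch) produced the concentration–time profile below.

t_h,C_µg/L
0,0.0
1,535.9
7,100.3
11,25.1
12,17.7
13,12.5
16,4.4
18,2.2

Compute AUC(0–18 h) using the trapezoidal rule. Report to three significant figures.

Trapezoidal AUC_0→18:
  [0→1]: (0.0+535.9)/2 × 1 = 267.95
  [1→7]: (535.9+100.3)/2 × 6 = 1908.6
  [7→11]: (100.3+25.1)/2 × 4 = 250.8
  [11→12]: (25.1+17.7)/2 × 1 = 21.4
  [12→13]: (17.7+12.5)/2 × 1 = 15.1
  [13→16]: (12.5+4.4)/2 × 3 = 25.35
  [16→18]: (4.4+2.2)/2 × 2 = 6.6
  Sum = 2495.8 µg/L·h

AUC = 2500 µg/L·h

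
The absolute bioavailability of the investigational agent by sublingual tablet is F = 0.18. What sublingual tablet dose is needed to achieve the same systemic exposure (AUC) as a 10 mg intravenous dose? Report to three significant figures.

D_sublingual = 55.6 mg

For equal systemic exposure: F × D_ev = D_iv
D_ev = D_iv / F = 10 / 0.18 = 55.5556 mg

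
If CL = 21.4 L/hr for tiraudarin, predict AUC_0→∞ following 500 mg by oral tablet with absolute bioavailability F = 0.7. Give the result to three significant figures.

AUC = 16.4 mg/L·hr

AUC_0→∞ = F × Dose / CL
        = 0.7 × 500 / 21.4 = 16.3551 mg/L·hr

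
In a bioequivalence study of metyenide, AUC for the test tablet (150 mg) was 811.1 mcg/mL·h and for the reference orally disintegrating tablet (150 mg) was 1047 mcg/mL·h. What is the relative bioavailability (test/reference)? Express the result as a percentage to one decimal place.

F_rel = 77.5%

F_rel = (AUC_test/D_test) / (AUC_ref/D_ref)
      = (811.1/150) / (1047/150)
      = 5.40733 / 6.98 = 0.7747 = 77.47%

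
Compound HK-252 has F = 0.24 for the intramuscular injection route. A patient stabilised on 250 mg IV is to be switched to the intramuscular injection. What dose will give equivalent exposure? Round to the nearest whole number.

For equal systemic exposure: F × D_ev = D_iv
D_ev = D_iv / F = 250 / 0.24 = 1041.67 mg

D_intramuscular = 1042 mg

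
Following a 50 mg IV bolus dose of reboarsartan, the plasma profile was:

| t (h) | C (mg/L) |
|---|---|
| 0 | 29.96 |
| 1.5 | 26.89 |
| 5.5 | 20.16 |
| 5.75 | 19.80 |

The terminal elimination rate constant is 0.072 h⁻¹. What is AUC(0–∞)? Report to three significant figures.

AUC = 417 mg/L·h

Trapezoidal AUC_0→5.75:
  [0→1.5]: (29.96+26.89)/2 × 1.5 = 42.6375
  [1.5→5.5]: (26.89+20.16)/2 × 4 = 94.1
  [5.5→5.75]: (20.16+19.80)/2 × 0.25 = 4.995
  Sum = 141.7325 mg/L·h
Extrapolated tail: C_last / k_e = 19.80 / 0.072 = 275.000
AUC_0→∞ = 141.7325 + 275.000 = 416.7325 mg/L·h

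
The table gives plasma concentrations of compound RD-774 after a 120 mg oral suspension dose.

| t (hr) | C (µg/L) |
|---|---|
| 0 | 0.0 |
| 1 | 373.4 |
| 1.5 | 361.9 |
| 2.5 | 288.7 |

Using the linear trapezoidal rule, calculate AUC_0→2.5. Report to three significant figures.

Trapezoidal AUC_0→2.5:
  [0→1]: (0.0+373.4)/2 × 1 = 186.7
  [1→1.5]: (373.4+361.9)/2 × 0.5 = 183.825
  [1.5→2.5]: (361.9+288.7)/2 × 1 = 325.3
  Sum = 695.825 µg/L·hr

AUC = 696 µg/L·hr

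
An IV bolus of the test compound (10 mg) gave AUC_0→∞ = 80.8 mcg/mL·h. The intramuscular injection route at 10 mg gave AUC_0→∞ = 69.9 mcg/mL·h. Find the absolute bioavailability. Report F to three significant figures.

F = 0.865

F = (AUC_ev / D_ev) / (AUC_iv / D_iv)
  = (69.9/10) / (80.8/10)
  = 6.99 / 8.08 = 0.8651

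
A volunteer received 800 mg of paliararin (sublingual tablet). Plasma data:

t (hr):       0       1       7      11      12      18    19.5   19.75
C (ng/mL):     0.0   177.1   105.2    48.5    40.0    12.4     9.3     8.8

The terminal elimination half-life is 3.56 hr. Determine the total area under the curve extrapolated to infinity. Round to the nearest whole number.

Trapezoidal AUC_0→19.75:
  [0→1]: (0.0+177.1)/2 × 1 = 88.55
  [1→7]: (177.1+105.2)/2 × 6 = 846.9
  [7→11]: (105.2+48.5)/2 × 4 = 307.4
  [11→12]: (48.5+40.0)/2 × 1 = 44.25
  [12→18]: (40.0+12.4)/2 × 6 = 157.2
  [18→19.5]: (12.4+9.3)/2 × 1.5 = 16.275
  [19.5→19.75]: (9.3+8.8)/2 × 0.25 = 2.2625
  Sum = 1462.8375 ng/mL·hr
k_e = ln2 / t½ = 0.693147 / 3.56 = 0.1947 hr^-1
Extrapolated tail: C_last / k_e = 8.8 / 0.1947 = 45.198
AUC_0→∞ = 1462.8375 + 45.198 = 1508.0355 ng/mL·hr

AUC = 1508 ng/mL·hr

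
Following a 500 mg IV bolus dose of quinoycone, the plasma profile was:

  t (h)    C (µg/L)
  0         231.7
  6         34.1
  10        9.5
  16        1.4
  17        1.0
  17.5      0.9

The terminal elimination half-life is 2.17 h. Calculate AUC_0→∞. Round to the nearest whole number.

AUC = 922 µg/L·h

Trapezoidal AUC_0→17.5:
  [0→6]: (231.7+34.1)/2 × 6 = 797.4
  [6→10]: (34.1+9.5)/2 × 4 = 87.2
  [10→16]: (9.5+1.4)/2 × 6 = 32.7
  [16→17]: (1.4+1.0)/2 × 1 = 1.2
  [17→17.5]: (1.0+0.9)/2 × 0.5 = 0.475
  Sum = 918.975 µg/L·h
k_e = ln2 / t½ = 0.693147 / 2.17 = 0.3194 h^-1
Extrapolated tail: C_last / k_e = 0.9 / 0.3194 = 2.818
AUC_0→∞ = 918.975 + 2.818 = 921.793 µg/L·h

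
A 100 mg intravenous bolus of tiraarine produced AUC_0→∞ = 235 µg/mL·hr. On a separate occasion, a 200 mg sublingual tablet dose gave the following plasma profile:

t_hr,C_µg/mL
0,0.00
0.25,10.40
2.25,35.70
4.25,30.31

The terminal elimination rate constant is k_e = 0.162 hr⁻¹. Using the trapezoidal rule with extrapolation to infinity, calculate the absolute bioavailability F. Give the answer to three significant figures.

F = 0.639

Trapezoidal AUC_0→4.25 (sublingual tablet):
  [0→0.25]: (0.00+10.40)/2 × 0.25 = 1.3
  [0.25→2.25]: (10.40+35.70)/2 × 2 = 46.1
  [2.25→4.25]: (35.70+30.31)/2 × 2 = 66.01
  Sum = 113.41 µg/mL·hr
Tail: C_last/k_e = 30.31/0.162 = 187.099
AUC_0→∞ (sublingual tablet) = 113.41 + 187.099 = 300.509 µg/mL·hr
F = (AUC_ev/D_ev)/(AUC_iv/D_iv) = (300.509/200)/(235/100) = 1.502545/2.35 = 0.6394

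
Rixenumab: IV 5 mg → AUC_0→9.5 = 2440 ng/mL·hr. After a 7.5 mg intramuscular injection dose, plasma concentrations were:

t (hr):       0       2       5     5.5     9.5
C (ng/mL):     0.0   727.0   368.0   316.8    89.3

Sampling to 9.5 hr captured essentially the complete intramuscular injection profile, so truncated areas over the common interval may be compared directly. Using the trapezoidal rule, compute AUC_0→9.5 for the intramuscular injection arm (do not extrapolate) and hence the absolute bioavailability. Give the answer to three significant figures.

Trapezoidal AUC_0→9.5 (intramuscular injection):
  [0→2]: (0.0+727.0)/2 × 2 = 727.0
  [2→5]: (727.0+368.0)/2 × 3 = 1642.5
  [5→5.5]: (368.0+316.8)/2 × 0.5 = 171.2
  [5.5→9.5]: (316.8+89.3)/2 × 4 = 812.2
  Sum = 3352.9 ng/mL·hr
F = (AUC_ev/D_ev)/(AUC_iv/D_iv) = (3352.9/7.5)/(2440/5) = 447.053/488 = 0.9161

F = 0.916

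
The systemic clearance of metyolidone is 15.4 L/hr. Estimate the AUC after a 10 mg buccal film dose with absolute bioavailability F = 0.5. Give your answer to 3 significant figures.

AUC = 0.325 mg/L·hr

AUC_0→∞ = F × Dose / CL
        = 0.5 × 10 / 15.4 = 0.324675 mg/L·hr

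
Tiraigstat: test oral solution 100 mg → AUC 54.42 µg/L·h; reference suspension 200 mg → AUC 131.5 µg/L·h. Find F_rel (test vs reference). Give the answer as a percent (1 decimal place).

F_rel = 82.8%

F_rel = (AUC_test/D_test) / (AUC_ref/D_ref)
      = (54.42/100) / (131.5/200)
      = 0.5442 / 0.6575 = 0.8277 = 82.77%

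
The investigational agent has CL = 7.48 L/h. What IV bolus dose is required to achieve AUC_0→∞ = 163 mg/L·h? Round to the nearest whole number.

Dose = 1219 mg

Dose_iv = CL × AUC_0→∞
     = 7.48 × 163 = 1219.24 mg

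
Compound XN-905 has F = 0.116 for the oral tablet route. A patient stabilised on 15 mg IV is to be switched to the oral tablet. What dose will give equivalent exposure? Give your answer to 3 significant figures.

D_oral = 129 mg

For equal systemic exposure: F × D_ev = D_iv
D_ev = D_iv / F = 15 / 0.116 = 129.31 mg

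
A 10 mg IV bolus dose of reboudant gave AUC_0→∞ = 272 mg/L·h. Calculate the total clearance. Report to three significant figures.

CL = Dose_iv / AUC_0→∞
   = 10 / 272 = 0.0367647 L/h

CL = 0.0368 L/h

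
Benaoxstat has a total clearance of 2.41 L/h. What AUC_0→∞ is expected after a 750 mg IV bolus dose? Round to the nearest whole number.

AUC = 311 mg/L·h

AUC_0→∞ = Dose_iv / CL
        = 750 / 2.41 = 311.203 mg/L·h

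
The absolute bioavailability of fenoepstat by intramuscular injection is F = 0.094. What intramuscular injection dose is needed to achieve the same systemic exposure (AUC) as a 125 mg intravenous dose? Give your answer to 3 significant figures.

D_intramuscular = 1330 mg

For equal systemic exposure: F × D_ev = D_iv
D_ev = D_iv / F = 125 / 0.094 = 1329.79 mg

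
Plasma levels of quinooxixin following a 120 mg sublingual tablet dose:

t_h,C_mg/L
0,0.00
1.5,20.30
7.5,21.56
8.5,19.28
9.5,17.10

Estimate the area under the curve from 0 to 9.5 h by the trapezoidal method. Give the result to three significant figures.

Trapezoidal AUC_0→9.5:
  [0→1.5]: (0.00+20.30)/2 × 1.5 = 15.225
  [1.5→7.5]: (20.30+21.56)/2 × 6 = 125.58
  [7.5→8.5]: (21.56+19.28)/2 × 1 = 20.42
  [8.5→9.5]: (19.28+17.10)/2 × 1 = 18.19
  Sum = 179.415 mg/L·h

AUC = 179 mg/L·h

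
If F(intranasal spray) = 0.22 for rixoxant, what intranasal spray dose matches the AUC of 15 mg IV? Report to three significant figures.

For equal systemic exposure: F × D_ev = D_iv
D_ev = D_iv / F = 15 / 0.22 = 68.1818 mg

D_intranasal = 68.2 mg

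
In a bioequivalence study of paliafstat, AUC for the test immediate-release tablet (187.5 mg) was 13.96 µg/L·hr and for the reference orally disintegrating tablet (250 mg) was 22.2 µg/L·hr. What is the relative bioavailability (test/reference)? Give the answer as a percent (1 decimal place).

F_rel = 83.8%

F_rel = (AUC_test/D_test) / (AUC_ref/D_ref)
      = (13.96/187.5) / (22.2/250)
      = 0.0744533 / 0.0888 = 0.8384 = 83.84%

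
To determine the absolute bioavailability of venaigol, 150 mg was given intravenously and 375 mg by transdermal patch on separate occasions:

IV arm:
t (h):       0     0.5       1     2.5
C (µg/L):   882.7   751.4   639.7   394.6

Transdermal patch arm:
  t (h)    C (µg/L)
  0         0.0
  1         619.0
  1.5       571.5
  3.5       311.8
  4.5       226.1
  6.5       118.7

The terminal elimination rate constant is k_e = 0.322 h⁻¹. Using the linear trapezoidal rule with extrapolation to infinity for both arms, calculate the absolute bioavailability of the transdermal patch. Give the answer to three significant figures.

F = 0.359

Trapezoidal AUC_0→2.5 (IV):
  [0→0.5]: (882.7+751.4)/2 × 0.5 = 408.525
  [0.5→1]: (751.4+639.7)/2 × 0.5 = 347.775
  [1→2.5]: (639.7+394.6)/2 × 1.5 = 775.725
  Sum = 1532.025 µg/L·h
IV tail: 394.6/0.322 = 1225.466; AUC_iv,0→∞ = 1532.025 + 1225.466 = 2757.491 µg/L·h
Trapezoidal AUC_0→6.5 (transdermal patch):
  [0→1]: (0.0+619.0)/2 × 1 = 309.5
  [1→1.5]: (619.0+571.5)/2 × 0.5 = 297.625
  [1.5→3.5]: (571.5+311.8)/2 × 2 = 883.3
  [3.5→4.5]: (311.8+226.1)/2 × 1 = 268.95
  [4.5→6.5]: (226.1+118.7)/2 × 2 = 344.8
  Sum = 2104.175 µg/L·h
transdermal patch tail: 118.7/0.322 = 368.634; AUC_ev,0→∞ = 2104.175 + 368.634 = 2472.809 µg/L·h
F = (AUC_ev/D_ev)/(AUC_iv/D_iv) = (2472.809/375)/(2757.491/150) = 6.59416/18.3833 = 0.3587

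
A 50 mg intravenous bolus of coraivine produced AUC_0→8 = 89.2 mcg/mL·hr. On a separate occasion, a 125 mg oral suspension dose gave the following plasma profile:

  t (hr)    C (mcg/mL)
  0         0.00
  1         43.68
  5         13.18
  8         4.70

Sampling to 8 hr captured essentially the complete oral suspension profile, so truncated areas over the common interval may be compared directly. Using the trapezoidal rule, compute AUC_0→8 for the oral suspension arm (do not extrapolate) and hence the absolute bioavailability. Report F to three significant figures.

Trapezoidal AUC_0→8 (oral suspension):
  [0→1]: (0.00+43.68)/2 × 1 = 21.84
  [1→5]: (43.68+13.18)/2 × 4 = 113.72
  [5→8]: (13.18+4.70)/2 × 3 = 26.82
  Sum = 162.38 mcg/mL·hr
F = (AUC_ev/D_ev)/(AUC_iv/D_iv) = (162.38/125)/(89.2/50) = 1.29904/1.784 = 0.7282

F = 0.728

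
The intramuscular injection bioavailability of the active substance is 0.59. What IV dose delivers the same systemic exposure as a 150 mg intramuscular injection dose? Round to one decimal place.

Systemic exposure from an extravascular dose = F × D_ev, so the equivalent IV dose is F × D_ev.
D_iv = F × D_ev = 0.59 × 150 = 88.5 mg

D_iv = 88.5 mg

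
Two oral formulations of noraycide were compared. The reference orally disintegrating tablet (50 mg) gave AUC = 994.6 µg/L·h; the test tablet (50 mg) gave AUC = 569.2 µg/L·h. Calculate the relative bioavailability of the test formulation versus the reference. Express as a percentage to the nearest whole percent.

F_rel = 57%

F_rel = (AUC_test/D_test) / (AUC_ref/D_ref)
      = (569.2/50) / (994.6/50)
      = 11.384 / 19.892 = 0.5723 = 57.23%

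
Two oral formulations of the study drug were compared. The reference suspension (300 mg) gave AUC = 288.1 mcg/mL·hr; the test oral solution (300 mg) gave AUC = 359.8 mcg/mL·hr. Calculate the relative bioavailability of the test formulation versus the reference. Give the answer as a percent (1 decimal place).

F_rel = (AUC_test/D_test) / (AUC_ref/D_ref)
      = (359.8/300) / (288.1/300)
      = 1.19933 / 0.960333 = 1.2489 = 124.89%

F_rel = 124.9%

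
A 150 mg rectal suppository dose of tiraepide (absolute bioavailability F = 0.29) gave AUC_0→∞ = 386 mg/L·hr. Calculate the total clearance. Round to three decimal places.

CL = F × Dose / AUC_0→∞
   = 0.29 × 150 / 386 = 0.112694 L/hr

CL = 0.113 L/hr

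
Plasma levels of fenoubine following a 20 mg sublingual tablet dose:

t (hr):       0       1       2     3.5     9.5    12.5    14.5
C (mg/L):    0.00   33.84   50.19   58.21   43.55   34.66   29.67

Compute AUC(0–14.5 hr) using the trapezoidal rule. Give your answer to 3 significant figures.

AUC = 627 mg/L·hr

Trapezoidal AUC_0→14.5:
  [0→1]: (0.00+33.84)/2 × 1 = 16.92
  [1→2]: (33.84+50.19)/2 × 1 = 42.015
  [2→3.5]: (50.19+58.21)/2 × 1.5 = 81.3
  [3.5→9.5]: (58.21+43.55)/2 × 6 = 305.28
  [9.5→12.5]: (43.55+34.66)/2 × 3 = 117.315
  [12.5→14.5]: (34.66+29.67)/2 × 2 = 64.33
  Sum = 627.16 mg/L·hr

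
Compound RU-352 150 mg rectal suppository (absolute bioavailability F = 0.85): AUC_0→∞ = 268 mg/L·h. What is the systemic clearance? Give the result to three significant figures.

CL = F × Dose / AUC_0→∞
   = 0.85 × 150 / 268 = 0.475746 L/h

CL = 0.476 L/h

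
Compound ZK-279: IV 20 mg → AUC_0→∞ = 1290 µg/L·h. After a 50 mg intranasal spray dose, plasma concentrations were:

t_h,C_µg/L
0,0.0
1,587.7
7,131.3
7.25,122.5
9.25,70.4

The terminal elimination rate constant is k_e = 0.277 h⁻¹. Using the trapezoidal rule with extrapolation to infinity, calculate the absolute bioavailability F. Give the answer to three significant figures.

F = 0.908

Trapezoidal AUC_0→9.25 (intranasal spray):
  [0→1]: (0.0+587.7)/2 × 1 = 293.85
  [1→7]: (587.7+131.3)/2 × 6 = 2157.0
  [7→7.25]: (131.3+122.5)/2 × 0.25 = 31.725
  [7.25→9.25]: (122.5+70.4)/2 × 2 = 192.9
  Sum = 2675.475 µg/L·h
Tail: C_last/k_e = 70.4/0.277 = 254.152
AUC_0→∞ (intranasal spray) = 2675.475 + 254.152 = 2929.627 µg/L·h
F = (AUC_ev/D_ev)/(AUC_iv/D_iv) = (2929.627/50)/(1290/20) = 58.59254/64.5 = 0.9084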